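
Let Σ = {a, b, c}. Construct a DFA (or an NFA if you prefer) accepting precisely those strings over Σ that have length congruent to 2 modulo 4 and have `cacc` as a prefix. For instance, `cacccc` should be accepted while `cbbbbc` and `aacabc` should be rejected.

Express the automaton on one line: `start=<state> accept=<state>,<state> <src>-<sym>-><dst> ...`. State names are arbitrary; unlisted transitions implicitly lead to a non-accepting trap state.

Handle the two conditions separately and then intersect. One (4 states) tracks the input length modulo 4; the other (6 states) tracks whether the input so far still matches the prefix `cacc`. Each combined state is a pair, one component from each; accept when both components accept.
12 states suffice.
          a    b    c  
>  q0     q1   q1   q2 
   q1     q3   q3   q3 
   q2     q4   q3   q3 
   q3     q5   q5   q5 
   q4     q5   q5   q6 
   q5     q7   q7   q7 
   q6     q7   q7   q8 
   q7     q1   q1   q1 
   q8     q9   q9   q9 
   q9    q10  q10  q10 
 * q10   q11  q11  q11 
   q11    q8   q8   q8 
(> = start, * = accepting)

start=q0 accept=q10 q0-a->q1 q0-b->q1 q0-c->q2 q1-a->q3 q1-b->q3 q1-c->q3 q2-a->q4 q2-b->q3 q2-c->q3 q3-a->q5 q3-b->q5 q3-c->q5 q4-a->q5 q4-b->q5 q4-c->q6 q5-a->q7 q5-b->q7 q5-c->q7 q6-a->q7 q6-b->q7 q6-c->q8 q7-a->q1 q7-b->q1 q7-c->q1 q8-a->q9 q8-b->q9 q8-c->q9 q9-a->q10 q9-b->q10 q9-c->q10 q10-a->q11 q10-b->q11 q10-c->q11 q11-a->q8 q11-b->q8 q11-c->q8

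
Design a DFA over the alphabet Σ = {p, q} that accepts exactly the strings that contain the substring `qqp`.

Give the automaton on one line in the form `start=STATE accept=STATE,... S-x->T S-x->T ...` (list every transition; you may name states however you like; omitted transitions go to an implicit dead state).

States S0..S2 record the length of the longest prefix of `qqp` that matches the current input suffix. Reaching S3 means `qqp` has been seen, and we stay there forever. Accept from S3.
A 4-state machine:
        p   q  
>  S0   S0  S1 
   S1   S0  S2 
   S2   S3  S2 
 * S3   S3  S3 
(> = start, * = accepting)

start=S0 accept=S3 S0-p->S0 S0-q->S1 S1-p->S0 S1-q->S2 S2-p->S3 S2-q->S2 S3-p->S3 S3-q->S3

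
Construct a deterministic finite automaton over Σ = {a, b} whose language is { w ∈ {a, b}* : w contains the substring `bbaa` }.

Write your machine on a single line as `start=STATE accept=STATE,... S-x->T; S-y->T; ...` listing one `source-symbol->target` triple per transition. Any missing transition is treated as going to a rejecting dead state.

Track how much of `bbaa` has been matched so far: state q0 is no progress, q4 is the absorbing accept state reached once `bbaa` has occurred. Intermediate states record partial matches; on a mismatch, fall back to the longest reusable overlap.
A 5-state machine:
        a   b  
>  q0   q0  q1 
   q1   q0  q2 
   q2   q3  q2 
   q3   q4  q1 
 * q4   q4  q4 
(> = start, * = accepting)

start=q0; accept=q4; q0-a->q0; q0-b->q1; q1-a->q0; q1-b->q2; q2-a->q3; q2-b->q2; q3-a->q4; q3-b->q1; q4-a->q4; q4-b->q4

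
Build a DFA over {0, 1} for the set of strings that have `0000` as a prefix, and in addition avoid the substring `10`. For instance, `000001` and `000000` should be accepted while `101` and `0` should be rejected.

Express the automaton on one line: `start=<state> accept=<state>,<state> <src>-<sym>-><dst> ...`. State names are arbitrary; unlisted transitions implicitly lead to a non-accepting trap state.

start=S0 accept=S5,S6 S0-0->S1 S0-1->S2 S1-0->S3 S1-1->S2 S2-0->S2 S2-1->S2 S3-0->S4 S3-1->S2 S4-0->S5 S4-1->S2 S5-0->S5 S5-1->S6 S6-0->S2 S6-1->S6

Handle the two conditions separately and then intersect. One (6 states) tracks whether the input so far still matches the prefix `0000`; the other (3 states) tracks partial matches of the forbidden pattern `10`. Each combined state is a pair, one component from each; accept when both components accept. Minimizing collapses redundant product states.
A 7-state machine:
        0   1  
>  S0   S1  S2 
   S1   S3  S2 
   S2   S2  S2 
   S3   S4  S2 
   S4   S5  S2 
 * S5   S5  S6 
 * S6   S2  S6 
(> = start, * = accepting)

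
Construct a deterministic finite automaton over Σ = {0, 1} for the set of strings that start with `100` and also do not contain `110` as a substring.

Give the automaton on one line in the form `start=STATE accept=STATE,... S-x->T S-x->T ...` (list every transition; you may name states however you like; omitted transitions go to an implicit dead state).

Build one automaton per condition and run them in lockstep. One (5 states) tracks whether the input so far still matches the prefix `100`; the other (4 states) tracks partial matches of the forbidden pattern `110`. Each combined state is a pair, one component from each; accept when both components accept.
          0    1  
>  s0     s1   s2 
   s1     s1   s3 
   s2     s4   s5 
   s3     s1   s5 
   s4     s6   s3 
   s5     s7   s5 
 * s6     s6   s8 
   s7     s7   s7 
 * s8     s6   s9 
 * s9    s10   s9 
   s10   s10  s10 
(> = start, * = accepting)

start=s0 accept=s6,s8,s9 s0-0->s1 s0-1->s2 s1-0->s1 s1-1->s3 s2-0->s4 s2-1->s5 s3-0->s1 s3-1->s5 s4-0->s6 s4-1->s3 s5-0->s7 s5-1->s5 s6-0->s6 s6-1->s8 s7-0->s7 s7-1->s7 s8-0->s6 s8-1->s9 s9-0->s10 s9-1->s9 s10-0->s10 s10-1->s10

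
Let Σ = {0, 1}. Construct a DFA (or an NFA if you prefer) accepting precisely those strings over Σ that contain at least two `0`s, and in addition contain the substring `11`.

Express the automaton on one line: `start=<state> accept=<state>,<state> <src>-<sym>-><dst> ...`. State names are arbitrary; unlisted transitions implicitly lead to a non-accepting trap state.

start=q0 accept=q8 q0-0->q1 q0-1->q2 q1-0->q3 q1-1->q4 q2-0->q1 q2-1->q5 q3-0->q3 q3-1->q6 q4-0->q3 q4-1->q7 q5-0->q7 q5-1->q5 q6-0->q3 q6-1->q8 q7-0->q8 q7-1->q7 q8-0->q8 q8-1->q8

Build one automaton per condition and run them in lockstep. One (4 states) tracks the count of `0`s, saturating at 3; the other (3 states) tracks whether and how much of `11` has been seen. Each combined state is a pair, one component from each; accept when both components accept. Minimizing collapses redundant product states.
        0   1  
>  q0   q1  q2 
   q1   q3  q4 
   q2   q1  q5 
   q3   q3  q6 
   q4   q3  q7 
   q5   q7  q5 
   q6   q3  q8 
   q7   q8  q7 
 * q8   q8  q8 
(> = start, * = accepting)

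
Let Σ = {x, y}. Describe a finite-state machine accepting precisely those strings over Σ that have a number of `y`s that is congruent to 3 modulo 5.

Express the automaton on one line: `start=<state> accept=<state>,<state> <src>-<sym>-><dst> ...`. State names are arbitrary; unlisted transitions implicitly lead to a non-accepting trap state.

start=s0 accept=s3 s0-x->s0 s0-y->s1 s1-x->s1 s1-y->s2 s2-x->s2 s2-y->s3 s3-x->s3 s3-y->s4 s4-x->s4 s4-y->s0

The only thing that matters is how many `y`s have appeared, reduced mod 5. Use one state per residue: s0 for 0, …, s4 for 4. Reading `y` moves to the next residue; anything else stays put. s3 is accepting.
With 5 states:
        x   y  
>  s0   s0  s1 
   s1   s1  s2 
   s2   s2  s3 
 * s3   s3  s4 
   s4   s4  s0 
(> = start, * = accepting)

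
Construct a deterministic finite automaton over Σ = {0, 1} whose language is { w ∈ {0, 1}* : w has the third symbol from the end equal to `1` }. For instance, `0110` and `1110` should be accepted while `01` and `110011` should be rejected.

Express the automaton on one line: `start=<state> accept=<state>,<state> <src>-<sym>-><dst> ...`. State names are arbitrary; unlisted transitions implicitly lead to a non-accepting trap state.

A DFA must remember the last 3 symbols (since which symbol is third-to-last isn't known until the input ends). Use one state per possible window of the last ≤3 symbols; accept from those whose window starts with `1`.
With 15 states:
          0    1  
>  q0     q1   q2 
   q1     q3   q4 
   q2     q5   q6 
   q3     q7   q8 
   q4     q9  q10 
   q5    q11  q12 
   q6    q13  q14 
   q7     q7   q8 
   q8     q9  q10 
   q9    q11  q12 
   q10   q13  q14 
 * q11    q7   q8 
 * q12    q9  q10 
 * q13   q11  q12 
 * q14   q13  q14 
(> = start, * = accepting)

start=q0 accept=q11,q12,q13,q14 q0-0->q1 q0-1->q2 q1-0->q3 q1-1->q4 q2-0->q5 q2-1->q6 q3-0->q7 q3-1->q8 q4-0->q9 q4-1->q10 q5-0->q11 q5-1->q12 q6-0->q13 q6-1->q14 q7-0->q7 q7-1->q8 q8-0->q9 q8-1->q10 q9-0->q11 q9-1->q12 q10-0->q13 q10-1->q14 q11-0->q7 q11-1->q8 q12-0->q9 q12-1->q10 q13-0->q11 q13-1->q12 q14-0->q13 q14-1->q14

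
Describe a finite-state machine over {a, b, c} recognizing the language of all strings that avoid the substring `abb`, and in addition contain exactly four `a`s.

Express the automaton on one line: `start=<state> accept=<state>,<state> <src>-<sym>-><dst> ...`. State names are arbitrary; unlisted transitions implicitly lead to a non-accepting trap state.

Handle the two conditions separately and then intersect. One (4 states) tracks partial matches of the forbidden pattern `abb`; the other (6 states) tracks the count of `a`s, saturating at 5. Each combined state is a pair, one component from each; accept when both components accept. After merging equivalent states the machine shrinks.
14 states suffice.
          a    b    c  
>  S0     S1   S0   S0 
   S1     S2   S3   S4 
   S2     S5   S6   S7 
   S3     S2   S8   S4 
   S4     S2   S4   S4 
   S5     S9  S10  S11 
   S6     S5   S8   S7 
   S7     S5   S7   S7 
   S8     S8   S8   S8 
 * S9     S8  S12  S13 
   S10    S9   S8  S11 
   S11    S9  S11  S11 
 * S12    S8   S8  S13 
 * S13    S8  S13  S13 
(> = start, * = accepting)

start=S0 accept=S9,S12,S13 S0-a->S1 S0-b->S0 S0-c->S0 S1-a->S2 S1-b->S3 S1-c->S4 S2-a->S5 S2-b->S6 S2-c->S7 S3-a->S2 S3-b->S8 S3-c->S4 S4-a->S2 S4-b->S4 S4-c->S4 S5-a->S9 S5-b->S10 S5-c->S11 S6-a->S5 S6-b->S8 S6-c->S7 S7-a->S5 S7-b->S7 S7-c->S7 S8-a->S8 S8-b->S8 S8-c->S8 S9-a->S8 S9-b->S12 S9-c->S13 S10-a->S9 S10-b->S8 S10-c->S11 S11-a->S9 S11-b->S11 S11-c->S11 S12-a->S8 S12-b->S8 S12-c->S13 S13-a->S8 S13-b->S13 S13-c->S13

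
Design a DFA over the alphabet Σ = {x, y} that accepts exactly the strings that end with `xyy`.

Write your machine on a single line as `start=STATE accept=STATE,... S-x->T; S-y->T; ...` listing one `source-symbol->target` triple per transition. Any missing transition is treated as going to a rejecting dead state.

Let each state record the length of the longest suffix of the input read so far that is also a prefix of `xyy`. S1 means the last symbol is `x`; S2 means the last 2 symbols are `xy`; S3 means the last 3 symbols are `xyy`. Accept only at S3, where the string currently ends in `xyy`.
        x   y  
>  S0   S1  S0 
   S1   S1  S2 
   S2   S1  S3 
 * S3   S1  S0 
(> = start, * = accepting)

start=S0; accept=S3; S0-x->S1; S0-y->S0; S1-x->S1; S1-y->S2; S2-x->S1; S2-y->S3; S3-x->S1; S3-y->S0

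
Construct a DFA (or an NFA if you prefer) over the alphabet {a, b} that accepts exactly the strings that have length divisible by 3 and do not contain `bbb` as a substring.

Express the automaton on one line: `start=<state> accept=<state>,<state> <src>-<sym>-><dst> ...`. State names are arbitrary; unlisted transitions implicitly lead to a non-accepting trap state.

start=q0 accept=q0,q6,q7 q0-a->q1 q0-b->q2 q1-a->q3 q1-b->q4 q2-a->q3 q2-b->q5 q3-a->q0 q3-b->q6 q4-a->q0 q4-b->q7 q5-a->q0 q5-b->q8 q6-a->q1 q6-b->q9 q7-a->q1 q7-b->q10 q8-a->q10 q8-b->q10 q9-a->q3 q9-b->q11 q10-a->q11 q10-b->q11 q11-a->q8 q11-b->q8

Run two small machines in parallel and take their product. The first has 3 states tracking the input length modulo 3; the second has 4 states tracking partial matches of the forbidden pattern `bbb`. A product state is a pair (one from each), accepting exactly when both do.
          a    b  
>* q0     q1   q2 
   q1     q3   q4 
   q2     q3   q5 
   q3     q0   q6 
   q4     q0   q7 
   q5     q0   q8 
 * q6     q1   q9 
 * q7     q1  q10 
   q8    q10  q10 
   q9     q3  q11 
   q10   q11  q11 
   q11    q8   q8 
(> = start, * = accepting)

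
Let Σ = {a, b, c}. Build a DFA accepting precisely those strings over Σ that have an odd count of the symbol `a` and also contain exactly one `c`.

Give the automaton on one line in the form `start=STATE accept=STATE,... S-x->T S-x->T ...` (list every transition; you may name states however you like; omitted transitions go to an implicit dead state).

Handle the two conditions separately and then intersect. One (2 states) tracks the count of `a`s modulo 2; the other (3 states) tracks the count of `c`s, saturating at 2. Each combined state is a pair, one component from each; accept when both components accept.
A 6-state machine:
        a   b   c  
>  S0   S1  S0  S2 
   S1   S0  S1  S3 
   S2   S3  S2  S4 
 * S3   S2  S3  S5 
   S4   S5  S4  S4 
   S5   S4  S5  S5 
(> = start, * = accepting)

start=S0 accept=S3 S0-a->S1 S0-b->S0 S0-c->S2 S1-a->S0 S1-b->S1 S1-c->S3 S2-a->S3 S2-b->S2 S2-c->S4 S3-a->S2 S3-b->S3 S3-c->S5 S4-a->S5 S4-b->S4 S4-c->S4 S5-a->S4 S5-b->S5 S5-c->S5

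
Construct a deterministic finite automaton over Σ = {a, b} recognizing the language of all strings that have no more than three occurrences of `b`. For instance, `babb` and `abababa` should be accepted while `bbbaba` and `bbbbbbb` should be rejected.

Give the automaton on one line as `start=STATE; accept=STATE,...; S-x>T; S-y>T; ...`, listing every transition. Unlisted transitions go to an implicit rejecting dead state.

start=S0; accept=S0,S1,S2,S3; S0-a>S0; S0-b>S1; S1-a>S1; S1-b>S2; S2-a>S2; S2-b>S3; S3-a>S3; S3-b>S4; S4-a>S4; S4-b>S4

Count `b`s, saturating at 4: states S0 through S3 mean 0 through 3 `b`s seen; S4 means more than 3. Each `b` increments (capped at S4); other symbols loop. Accept from {S0, S1, S2, S3}.
        a   b  
>* S0   S0  S1 
 * S1   S1  S2 
 * S2   S2  S3 
 * S3   S3  S4 
   S4   S4  S4 
(> = start, * = accepting)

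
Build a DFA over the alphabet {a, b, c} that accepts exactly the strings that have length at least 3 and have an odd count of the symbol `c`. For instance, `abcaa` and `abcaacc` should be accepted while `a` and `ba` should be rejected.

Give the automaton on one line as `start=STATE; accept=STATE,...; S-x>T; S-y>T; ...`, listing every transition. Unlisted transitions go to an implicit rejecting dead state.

start=s0; accept=s5; s0-a>s1; s0-b>s1; s0-c>s2; s1-a>s3; s1-b>s3; s1-c>s4; s2-a>s4; s2-b>s4; s2-c>s3; s3-a>s3; s3-b>s3; s3-c>s5; s4-a>s5; s4-b>s5; s4-c>s3; s5-a>s5; s5-b>s5; s5-c>s3

Run two small machines in parallel and take their product. One (5 states) tracks the input length, saturating at 4; the other (2 states) tracks the count of `c`s modulo 2. Each combined state is a pair, one component from each; accept when both components accept. After merging equivalent states the machine shrinks.
With 6 states:
        a   b   c  
>  s0   s1  s1  s2 
   s1   s3  s3  s4 
   s2   s4  s4  s3 
   s3   s3  s3  s5 
   s4   s5  s5  s3 
 * s5   s5  s5  s3 
(> = start, * = accepting)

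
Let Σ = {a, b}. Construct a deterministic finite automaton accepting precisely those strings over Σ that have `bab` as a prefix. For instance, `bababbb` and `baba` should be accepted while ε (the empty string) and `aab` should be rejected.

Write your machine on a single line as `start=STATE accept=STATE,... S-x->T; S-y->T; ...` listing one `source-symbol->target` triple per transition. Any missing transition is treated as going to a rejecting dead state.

Walk along `bab` while the input agrees: from q0 take `b` to q1, and so on. Any deviation drops to the rejecting sink q4. Once q3 is reached the prefix is confirmed and every continuation is accepted.
With 5 states:
        a   b  
>  q0   q4  q1 
   q1   q2  q4 
   q2   q4  q3 
 * q3   q3  q3 
   q4   q4  q4 
(> = start, * = accepting)

start=q0; accept=q3; q0-a->q4; q0-b->q1; q1-a->q2; q1-b->q4; q2-a->q4; q2-b->q3; q3-a->q3; q3-b->q3; q4-a->q4; q4-b->q4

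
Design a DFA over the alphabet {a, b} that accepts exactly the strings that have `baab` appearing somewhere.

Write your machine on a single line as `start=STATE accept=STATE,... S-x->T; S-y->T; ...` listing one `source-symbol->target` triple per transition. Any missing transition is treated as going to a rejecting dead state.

Track how much of `baab` has been matched so far: state q0 is no progress, q4 is the absorbing accept state reached once `baab` has occurred. Intermediate states record partial matches; on a mismatch, fall back to the longest reusable overlap.
5 states suffice.
        a   b  
>  q0   q0  q1 
   q1   q2  q1 
   q2   q3  q1 
   q3   q0  q4 
 * q4   q4  q4 
(> = start, * = accepting)

start=q0; accept=q4; q0-a->q0; q0-b->q1; q1-a->q2; q1-b->q1; q2-a->q3; q2-b->q1; q3-a->q0; q3-b->q4; q4-a->q4; q4-b->q4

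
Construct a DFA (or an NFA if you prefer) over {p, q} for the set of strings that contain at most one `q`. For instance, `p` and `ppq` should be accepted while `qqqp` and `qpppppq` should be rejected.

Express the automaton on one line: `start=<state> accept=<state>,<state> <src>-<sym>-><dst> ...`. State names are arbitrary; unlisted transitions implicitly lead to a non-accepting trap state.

Only the number of `q`s matters, and only up to 2. Make a chain s0 → s1 → s2 advanced by each `q` (with s2 absorbing); every other symbol self-loops. The accepting set is {s0, s1}.
3 states suffice.
        p   q  
>* s0   s0  s1 
 * s1   s1  s2 
   s2   s2  s2 
(> = start, * = accepting)

start=s0 accept=s0,s1 s0-p->s0 s0-q->s1 s1-p->s1 s1-q->s2 s2-p->s2 s2-q->s2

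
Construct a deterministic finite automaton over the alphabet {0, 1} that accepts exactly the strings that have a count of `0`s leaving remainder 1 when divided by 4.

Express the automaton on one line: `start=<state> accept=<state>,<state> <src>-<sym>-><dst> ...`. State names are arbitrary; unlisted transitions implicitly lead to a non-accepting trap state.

start=A accept=B A-0->B A-1->A B-0->C B-1->B C-0->D C-1->C D-0->A D-1->D

Keep the running count of `0`s modulo 4: each `0` advances along the cycle A → B → C → D → A while other symbols loop. Accept at B.
4 states suffice.
       0  1 
>  A   B  A 
 * B   C  B 
   C   D  C 
   D   A  D 
(> = start, * = accepting)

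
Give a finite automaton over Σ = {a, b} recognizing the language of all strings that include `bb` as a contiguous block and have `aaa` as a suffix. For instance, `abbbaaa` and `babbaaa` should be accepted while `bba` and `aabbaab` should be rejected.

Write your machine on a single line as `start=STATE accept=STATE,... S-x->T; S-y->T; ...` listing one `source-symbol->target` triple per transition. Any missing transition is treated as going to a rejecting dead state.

Build one automaton per condition and run them in lockstep. The first has 3 states tracking whether and how much of `bb` has been seen; the second has 4 states tracking how much of the suffix `aaa` has currently been matched. A product state is a pair (one from each), accepting exactly when both do. Equivalent product states are then merged.
A 6-state machine:
        a   b  
>  q0   q0  q1 
   q1   q0  q2 
   q2   q3  q2 
   q3   q4  q2 
   q4   q5  q2 
 * q5   q5  q2 
(> = start, * = accepting)

start=q0; accept=q5; q0-a->q0; q0-b->q1; q1-a->q0; q1-b->q2; q2-a->q3; q2-b->q2; q3-a->q4; q3-b->q2; q4-a->q5; q4-b->q2; q5-a->q5; q5-b->q2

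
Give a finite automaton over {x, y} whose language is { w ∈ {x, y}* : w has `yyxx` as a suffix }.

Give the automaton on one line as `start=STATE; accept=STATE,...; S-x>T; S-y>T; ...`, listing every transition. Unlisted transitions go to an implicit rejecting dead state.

Remember how much of `yyxx` the current input suffix matches. State A means no match yet; B means the last symbol is `y`; C means the last 2 symbols are `yy`; D means the last 3 symbols are `yyx`; E means the last 4 symbols are `yyxx`. Only E accepts. On a mismatch, fall back to the longest proper suffix that is still a prefix of `yyxx`.
With 5 states:
       x  y 
>  A   A  B 
   B   A  C 
   C   D  C 
   D   E  B 
 * E   A  B 
(> = start, * = accepting)

start=A; accept=E; A-x>A; A-y>B; B-x>A; B-y>C; C-x>D; C-y>C; D-x>E; D-y>B; E-x>A; E-y>B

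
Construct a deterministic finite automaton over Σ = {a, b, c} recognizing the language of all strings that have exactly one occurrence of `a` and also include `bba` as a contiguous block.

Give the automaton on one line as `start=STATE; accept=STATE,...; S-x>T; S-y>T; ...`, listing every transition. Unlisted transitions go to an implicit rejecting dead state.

Run two small machines in parallel and take their product. The first has 3 states tracking the count of `a`s, saturating at 2; the second has 4 states tracking whether and how much of `bba` has been seen. A product state is a pair (one from each), accepting exactly when both do. After merging equivalent states the machine shrinks.
With 5 states:
        a   b   c  
>  q0   q1  q2  q0 
   q1   q1  q1  q1 
   q2   q1  q3  q0 
   q3   q4  q3  q0 
 * q4   q1  q4  q4 
(> = start, * = accepting)

start=q0; accept=q4; q0-a>q1; q0-b>q2; q0-c>q0; q1-a>q1; q1-b>q1; q1-c>q1; q2-a>q1; q2-b>q3; q2-c>q0; q3-a>q4; q3-b>q3; q3-c>q0; q4-a>q1; q4-b>q4; q4-c>q4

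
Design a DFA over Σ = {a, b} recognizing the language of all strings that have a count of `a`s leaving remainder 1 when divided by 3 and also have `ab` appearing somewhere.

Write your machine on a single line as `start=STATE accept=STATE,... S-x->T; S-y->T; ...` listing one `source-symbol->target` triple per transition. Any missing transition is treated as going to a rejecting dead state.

Handle the two conditions separately and then intersect. One (3 states) tracks the count of `a`s modulo 3; the other (3 states) tracks whether and how much of `ab` has been seen. Each combined state is a pair, one component from each; accept when both components accept.
With 7 states:
        a   b  
>  S0   S1  S0 
   S1   S2  S3 
   S2   S4  S5 
 * S3   S5  S3 
   S4   S1  S6 
   S5   S6  S5 
   S6   S3  S6 
(> = start, * = accepting)

start=S0; accept=S3; S0-a->S1; S0-b->S0; S1-a->S2; S1-b->S3; S2-a->S4; S2-b->S5; S3-a->S5; S3-b->S3; S4-a->S1; S4-b->S6; S5-a->S6; S5-b->S5; S6-a->S3; S6-b->S6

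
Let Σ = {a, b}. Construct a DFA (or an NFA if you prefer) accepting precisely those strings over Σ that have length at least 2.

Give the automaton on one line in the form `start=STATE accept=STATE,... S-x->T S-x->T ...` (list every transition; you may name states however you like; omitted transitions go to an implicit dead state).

start=q0 accept=q2,q3 q0-a->q1 q0-b->q1 q1-a->q2 q1-b->q2 q2-a->q3 q2-b->q3 q3-a->q3 q3-b->q3

We only need to distinguish lengths 0, 1, …, 2, and '>2'. Chain q0 → q1 → q2 → q3 on every symbol, with q3 looping. Accepting states: {q2, q3}.
4 states suffice.
        a   b  
>  q0   q1  q1 
   q1   q2  q2 
 * q2   q3  q3 
 * q3   q3  q3 
(> = start, * = accepting)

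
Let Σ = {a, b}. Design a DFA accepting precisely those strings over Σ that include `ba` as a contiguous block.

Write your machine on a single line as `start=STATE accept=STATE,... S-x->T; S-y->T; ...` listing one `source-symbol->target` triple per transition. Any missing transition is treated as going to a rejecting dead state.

States s0..s1 record the length of the longest prefix of `ba` that matches the current input suffix. Reaching s2 means `ba` has been seen, and we stay there forever. Accept from s2.
A 3-state machine:
        a   b  
>  s0   s0  s1 
   s1   s2  s1 
 * s2   s2  s2 
(> = start, * = accepting)

start=s0; accept=s2; s0-a->s0; s0-b->s1; s1-a->s2; s1-b->s1; s2-a->s2; s2-b->s2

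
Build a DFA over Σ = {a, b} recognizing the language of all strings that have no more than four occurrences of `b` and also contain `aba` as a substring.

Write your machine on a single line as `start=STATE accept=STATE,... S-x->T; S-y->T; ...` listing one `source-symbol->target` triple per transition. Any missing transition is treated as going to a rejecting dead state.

Handle the two conditions separately and then intersect. The first has 6 states tracking the count of `b`s, saturating at 5; the second has 4 states tracking whether and how much of `aba` has been seen. A product state is a pair (one from each), accepting exactly when both do.
With 22 states:
          a    b  
>  q0     q1   q2 
   q1     q1   q3 
   q2     q4   q5 
   q3     q6   q5 
   q4     q4   q7 
   q5     q8   q9 
 * q6     q6  q10 
   q7    q10   q9 
   q8     q8  q11 
   q9    q12  q13 
 * q10   q10  q14 
   q11   q14  q13 
   q12   q12  q15 
   q13   q16  q17 
 * q14   q14  q18 
   q15   q18  q17 
   q16   q16  q19 
   q17   q20  q17 
 * q18   q18  q21 
   q19   q21  q17 
   q20   q20  q19 
   q21   q21  q21 
(> = start, * = accepting)

start=q0; accept=q6,q10,q14,q18; q0-a->q1; q0-b->q2; q1-a->q1; q1-b->q3; q2-a->q4; q2-b->q5; q3-a->q6; q3-b->q5; q4-a->q4; q4-b->q7; q5-a->q8; q5-b->q9; q6-a->q6; q6-b->q10; q7-a->q10; q7-b->q9; q8-a->q8; q8-b->q11; q9-a->q12; q9-b->q13; q10-a->q10; q10-b->q14; q11-a->q14; q11-b->q13; q12-a->q12; q12-b->q15; q13-a->q16; q13-b->q17; q14-a->q14; q14-b->q18; q15-a->q18; q15-b->q17; q16-a->q16; q16-b->q19; q17-a->q20; q17-b->q17; q18-a->q18; q18-b->q21; q19-a->q21; q19-b->q17; q20-a->q20; q20-b->q19; q21-a->q21; q21-b->q21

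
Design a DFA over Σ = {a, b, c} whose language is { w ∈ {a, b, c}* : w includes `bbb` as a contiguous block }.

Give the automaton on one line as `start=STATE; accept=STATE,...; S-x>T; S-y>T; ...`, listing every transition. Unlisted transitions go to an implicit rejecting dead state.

start=S0; accept=S3; S0-a>S0; S0-b>S1; S0-c>S0; S1-a>S0; S1-b>S2; S1-c>S0; S2-a>S0; S2-b>S3; S2-c>S0; S3-a>S3; S3-b>S3; S3-c>S3

States S0..S2 record the length of the longest prefix of `bbb` that matches the current input suffix. Reaching S3 means `bbb` has been seen, and we stay there forever. Accept from S3.
4 states suffice.
        a   b   c  
>  S0   S0  S1  S0 
   S1   S0  S2  S0 
   S2   S0  S3  S0 
 * S3   S3  S3  S3 
(> = start, * = accepting)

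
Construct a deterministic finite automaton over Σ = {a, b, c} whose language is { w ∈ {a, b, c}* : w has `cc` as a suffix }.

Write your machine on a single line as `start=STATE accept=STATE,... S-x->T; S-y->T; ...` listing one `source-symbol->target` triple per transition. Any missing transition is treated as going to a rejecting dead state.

Remember how much of `cc` the current input suffix matches. State q0 means no match yet; q1 means the last symbol is `c`; q2 means the last 2 symbols are `cc`. Only q2 accepts. On a mismatch, fall back to the longest proper suffix that is still a prefix of `cc`.
        a   b   c  
>  q0   q0  q0  q1 
   q1   q0  q0  q2 
 * q2   q0  q0  q2 
(> = start, * = accepting)

start=q0; accept=q2; q0-a->q0; q0-b->q0; q0-c->q1; q1-a->q0; q1-b->q0; q1-c->q2; q2-a->q0; q2-b->q0; q2-c->q2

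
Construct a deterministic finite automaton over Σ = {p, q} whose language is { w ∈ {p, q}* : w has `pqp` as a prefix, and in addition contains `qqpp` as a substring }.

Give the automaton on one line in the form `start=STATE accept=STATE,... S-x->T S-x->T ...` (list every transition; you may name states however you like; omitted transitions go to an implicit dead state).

Run two small machines in parallel and take their product. The first has 5 states tracking whether the input so far still matches the prefix `pqp`; the second has 5 states tracking whether and how much of `qqpp` has been seen. A product state is a pair (one from each), accepting exactly when both do. Minimizing collapses redundant product states.
With 9 states:
        p   q  
>  S0   S1  S2 
   S1   S2  S3 
   S2   S2  S2 
   S3   S4  S2 
   S4   S4  S5 
   S5   S4  S6 
   S6   S7  S6 
   S7   S8  S5 
 * S8   S8  S8 
(> = start, * = accepting)

start=S0 accept=S8 S0-p->S1 S0-q->S2 S1-p->S2 S1-q->S3 S2-p->S2 S2-q->S2 S3-p->S4 S3-q->S2 S4-p->S4 S4-q->S5 S5-p->S4 S5-q->S6 S6-p->S7 S6-q->S6 S7-p->S8 S7-q->S5 S8-p->S8 S8-q->S8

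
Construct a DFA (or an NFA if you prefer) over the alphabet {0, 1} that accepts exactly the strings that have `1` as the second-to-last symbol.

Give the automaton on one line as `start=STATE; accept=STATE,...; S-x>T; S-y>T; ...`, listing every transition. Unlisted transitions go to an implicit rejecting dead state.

start=A; accept=F,G; A-0>B; A-1>C; B-0>D; B-1>E; C-0>F; C-1>G; D-0>D; D-1>E; E-0>F; E-1>G; F-0>D; F-1>E; G-0>F; G-1>G

A DFA must remember the last 2 symbols (since which symbol is second-to-last isn't known until the input ends). Use one state per possible window of the last ≤2 symbols; accept from those whose window starts with `1`.
With 7 states:
       0  1 
>  A   B  C 
   B   D  E 
   C   F  G 
   D   D  E 
   E   F  G 
 * F   D  E 
 * G   F  G 
(> = start, * = accepting)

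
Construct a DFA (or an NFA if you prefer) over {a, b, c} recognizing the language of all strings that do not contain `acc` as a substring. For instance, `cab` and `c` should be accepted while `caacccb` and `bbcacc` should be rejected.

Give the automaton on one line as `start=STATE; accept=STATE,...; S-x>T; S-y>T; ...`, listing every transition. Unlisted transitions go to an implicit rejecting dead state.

This is the complement of 'contains `acc`'. Use the same substring-matching states — q0 through q3 holding how much of `acc` has just been matched — but flip the accepting set: everything except the trap q3 accepts.
With 4 states:
        a   b   c  
>* q0   q1  q0  q0 
 * q1   q1  q0  q2 
 * q2   q1  q0  q3 
   q3   q3  q3  q3 
(> = start, * = accepting)

start=q0; accept=q0,q1,q2; q0-a>q1; q0-b>q0; q0-c>q0; q1-a>q1; q1-b>q0; q1-c>q2; q2-a>q1; q2-b>q0; q2-c>q3; q3-a>q3; q3-b>q3; q3-c>q3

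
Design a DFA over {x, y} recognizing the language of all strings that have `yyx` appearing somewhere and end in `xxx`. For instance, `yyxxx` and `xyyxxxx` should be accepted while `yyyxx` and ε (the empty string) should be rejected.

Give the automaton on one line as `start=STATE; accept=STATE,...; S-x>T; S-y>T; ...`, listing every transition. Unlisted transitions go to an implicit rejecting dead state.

Build one automaton per condition and run them in lockstep. One (4 states) tracks whether and how much of `yyx` has been seen; the other (4 states) tracks how much of the suffix `xxx` has currently been matched. Each combined state is a pair, one component from each; accept when both components accept. After merging equivalent states the machine shrinks.
6 states suffice.
        x   y  
>  S0   S0  S1 
   S1   S0  S2 
   S2   S3  S2 
   S3   S4  S2 
   S4   S5  S2 
 * S5   S5  S2 
(> = start, * = accepting)

start=S0; accept=S5; S0-x>S0; S0-y>S1; S1-x>S0; S1-y>S2; S2-x>S3; S2-y>S2; S3-x>S4; S3-y>S2; S4-x>S5; S4-y>S2; S5-x>S5; S5-y>S2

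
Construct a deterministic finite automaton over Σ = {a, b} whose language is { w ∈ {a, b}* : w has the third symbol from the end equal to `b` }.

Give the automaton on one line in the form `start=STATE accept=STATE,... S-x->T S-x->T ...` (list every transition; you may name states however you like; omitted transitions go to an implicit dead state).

start=q0 accept=q11,q12,q13,q14 q0-a->q1 q0-b->q2 q1-a->q3 q1-b->q4 q2-a->q5 q2-b->q6 q3-a->q7 q3-b->q8 q4-a->q9 q4-b->q10 q5-a->q11 q5-b->q12 q6-a->q13 q6-b->q14 q7-a->q7 q7-b->q8 q8-a->q9 q8-b->q10 q9-a->q11 q9-b->q12 q10-a->q13 q10-b->q14 q11-a->q7 q11-b->q8 q12-a->q9 q12-b->q10 q13-a->q11 q13-b->q12 q14-a->q13 q14-b->q14

Because acceptance depends on a position counted from the end, the machine has to buffer the most recent 3 symbols. Make each state the string of the last up-to-3 symbols read; on input `x` shift the window left and append `x`. Accept when the buffered window has length 3 and begins with `b`.
15 states suffice.
          a    b  
>  q0     q1   q2 
   q1     q3   q4 
   q2     q5   q6 
   q3     q7   q8 
   q4     q9  q10 
   q5    q11  q12 
   q6    q13  q14 
   q7     q7   q8 
   q8     q9  q10 
   q9    q11  q12 
   q10   q13  q14 
 * q11    q7   q8 
 * q12    q9  q10 
 * q13   q11  q12 
 * q14   q13  q14 
(> = start, * = accepting)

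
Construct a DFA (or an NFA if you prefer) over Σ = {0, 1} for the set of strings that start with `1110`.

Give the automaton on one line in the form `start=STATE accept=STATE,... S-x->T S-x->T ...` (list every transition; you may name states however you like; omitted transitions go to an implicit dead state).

start=q0 accept=q4 q0-0->q5 q0-1->q1 q1-0->q5 q1-1->q2 q2-0->q5 q2-1->q3 q3-0->q4 q3-1->q5 q4-0->q4 q4-1->q4 q5-0->q5 q5-1->q5

Walk along `1110` while the input agrees: from q0 take `1` to q1, and so on. Any deviation drops to the rejecting sink q5. Once q4 is reached the prefix is confirmed and every continuation is accepted.
6 states suffice.
        0   1  
>  q0   q5  q1 
   q1   q5  q2 
   q2   q5  q3 
   q3   q4  q5 
 * q4   q4  q4 
   q5   q5  q5 
(> = start, * = accepting)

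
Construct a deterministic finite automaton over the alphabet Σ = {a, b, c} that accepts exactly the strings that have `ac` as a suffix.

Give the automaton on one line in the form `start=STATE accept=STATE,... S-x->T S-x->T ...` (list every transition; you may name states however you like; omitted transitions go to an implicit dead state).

start=q0 accept=q2 q0-a->q1 q0-b->q0 q0-c->q0 q1-a->q1 q1-b->q0 q1-c->q2 q2-a->q1 q2-b->q0 q2-c->q0

Remember how much of `ac` the current input suffix matches. State q0 means no match yet; q1 means the last symbol is `a`; q2 means the last 2 symbols are `ac`. Only q2 accepts. On a mismatch, fall back to the longest proper suffix that is still a prefix of `ac`.
3 states suffice.
        a   b   c  
>  q0   q1  q0  q0 
   q1   q1  q0  q2 
 * q2   q1  q0  q0 
(> = start, * = accepting)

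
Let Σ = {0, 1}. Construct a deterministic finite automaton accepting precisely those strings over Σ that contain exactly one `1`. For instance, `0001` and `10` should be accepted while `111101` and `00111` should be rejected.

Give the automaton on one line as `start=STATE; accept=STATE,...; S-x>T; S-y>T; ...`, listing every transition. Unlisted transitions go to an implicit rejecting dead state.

start=S0; accept=S1; S0-0>S0; S0-1>S1; S1-0>S1; S1-1>S2; S2-0>S2; S2-1>S2

Count `1`s, saturating at 2: state S0 means no `1` yet, S1 means one `1` seen, S2 means more than one. Each `1` increments (capped at S2); other symbols loop. Accept from {S1}.
With 3 states:
        0   1  
>  S0   S0  S1 
 * S1   S1  S2 
   S2   S2  S2 
(> = start, * = accepting)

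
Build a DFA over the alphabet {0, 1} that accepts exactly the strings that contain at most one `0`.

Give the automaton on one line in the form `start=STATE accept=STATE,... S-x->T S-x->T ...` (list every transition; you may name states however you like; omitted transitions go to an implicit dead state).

Only the number of `0`s matters, and only up to 2. Make a chain q0 → q1 → q2 advanced by each `0` (with q2 absorbing); every other symbol self-loops. The accepting set is {q0, q1}.
With 3 states:
        0   1  
>* q0   q1  q0 
 * q1   q2  q1 
   q2   q2  q2 
(> = start, * = accepting)

start=q0 accept=q0,q1 q0-0->q1 q0-1->q0 q1-0->q2 q1-1->q1 q2-0->q2 q2-1->q2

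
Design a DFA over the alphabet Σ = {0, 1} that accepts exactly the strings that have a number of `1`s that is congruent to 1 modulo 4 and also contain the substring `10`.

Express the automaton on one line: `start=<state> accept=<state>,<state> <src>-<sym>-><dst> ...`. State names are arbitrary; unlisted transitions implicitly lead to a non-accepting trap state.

Handle the two conditions separately and then intersect. One (4 states) tracks the count of `1`s modulo 4; the other (3 states) tracks whether and how much of `10` has been seen. Each combined state is a pair, one component from each; accept when both components accept.
9 states suffice.
        0   1  
>  s0   s0  s1 
   s1   s2  s3 
 * s2   s2  s4 
   s3   s4  s5 
   s4   s4  s6 
   s5   s6  s7 
   s6   s6  s8 
   s7   s8  s1 
   s8   s8  s2 
(> = start, * = accepting)

start=s0 accept=s2 s0-0->s0 s0-1->s1 s1-0->s2 s1-1->s3 s2-0->s2 s2-1->s4 s3-0->s4 s3-1->s5 s4-0->s4 s4-1->s6 s5-0->s6 s5-1->s7 s6-0->s6 s6-1->s8 s7-0->s8 s7-1->s1 s8-0->s8 s8-1->s2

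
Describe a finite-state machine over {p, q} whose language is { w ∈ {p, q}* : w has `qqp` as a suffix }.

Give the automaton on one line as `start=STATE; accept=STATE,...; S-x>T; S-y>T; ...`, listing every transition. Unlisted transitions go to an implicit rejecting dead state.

Remember how much of `qqp` the current input suffix matches. State s0 means no match yet; s1 means the last symbol is `q`; s2 means the last 2 symbols are `qq`; s3 means the last 3 symbols are `qqp`. Only s3 accepts. On a mismatch, fall back to the longest proper suffix that is still a prefix of `qqp`.
        p   q  
>  s0   s0  s1 
   s1   s0  s2 
   s2   s3  s2 
 * s3   s0  s1 
(> = start, * = accepting)

start=s0; accept=s3; s0-p>s0; s0-q>s1; s1-p>s0; s1-q>s2; s2-p>s3; s2-q>s2; s3-p>s0; s3-q>s1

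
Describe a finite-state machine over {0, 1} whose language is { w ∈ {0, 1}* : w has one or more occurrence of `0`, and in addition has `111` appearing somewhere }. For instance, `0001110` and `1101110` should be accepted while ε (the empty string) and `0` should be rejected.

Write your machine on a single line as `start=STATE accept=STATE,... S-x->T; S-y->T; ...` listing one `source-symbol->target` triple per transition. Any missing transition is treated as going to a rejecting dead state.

start=q0; accept=q7; q0-0->q1; q0-1->q2; q1-0->q1; q1-1->q3; q2-0->q1; q2-1->q4; q3-0->q1; q3-1->q5; q4-0->q1; q4-1->q6; q5-0->q1; q5-1->q7; q6-0->q7; q6-1->q6; q7-0->q7; q7-1->q7

Run two small machines in parallel and take their product. The first has 3 states tracking the count of `0`s, saturating at 2; the second has 4 states tracking whether and how much of `111` has been seen. A product state is a pair (one from each), accepting exactly when both do. Equivalent product states are then merged.
An 8-state machine:
        0   1  
>  q0   q1  q2 
   q1   q1  q3 
   q2   q1  q4 
   q3   q1  q5 
   q4   q1  q6 
   q5   q1  q7 
   q6   q7  q6 
 * q7   q7  q7 
(> = start, * = accepting)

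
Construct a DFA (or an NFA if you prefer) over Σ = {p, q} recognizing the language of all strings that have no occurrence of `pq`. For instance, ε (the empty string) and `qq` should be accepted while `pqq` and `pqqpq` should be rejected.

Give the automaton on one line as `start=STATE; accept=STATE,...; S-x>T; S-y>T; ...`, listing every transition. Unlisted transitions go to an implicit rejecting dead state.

This is the complement of 'contains `pq`'. Use the same substring-matching states — S0 through S2 holding how much of `pq` has just been matched — but flip the accepting set: everything except the trap S2 accepts.
A 3-state machine:
        p   q  
>* S0   S1  S0 
 * S1   S1  S2 
   S2   S2  S2 
(> = start, * = accepting)

start=S0; accept=S0,S1; S0-p>S1; S0-q>S0; S1-p>S1; S1-q>S2; S2-p>S2; S2-q>S2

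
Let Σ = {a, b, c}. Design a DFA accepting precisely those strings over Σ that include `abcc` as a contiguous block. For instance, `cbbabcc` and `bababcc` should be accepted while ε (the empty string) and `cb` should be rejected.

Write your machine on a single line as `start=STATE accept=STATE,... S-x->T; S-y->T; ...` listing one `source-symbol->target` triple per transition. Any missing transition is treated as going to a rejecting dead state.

States q0..q3 record the length of the longest prefix of `abcc` that matches the current input suffix. Reaching q4 means `abcc` has been seen, and we stay there forever. Accept from q4.
        a   b   c  
>  q0   q1  q0  q0 
   q1   q1  q2  q0 
   q2   q1  q0  q3 
   q3   q1  q0  q4 
 * q4   q4  q4  q4 
(> = start, * = accepting)

start=q0; accept=q4; q0-a->q1; q0-b->q0; q0-c->q0; q1-a->q1; q1-b->q2; q1-c->q0; q2-a->q1; q2-b->q0; q2-c->q3; q3-a->q1; q3-b->q0; q3-c->q4; q4-a->q4; q4-b->q4; q4-c->q4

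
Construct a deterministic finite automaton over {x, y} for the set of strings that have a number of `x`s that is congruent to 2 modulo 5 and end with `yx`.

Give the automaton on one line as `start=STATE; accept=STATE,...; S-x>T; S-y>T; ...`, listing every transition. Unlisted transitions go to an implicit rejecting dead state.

Handle the two conditions separately and then intersect. One (5 states) tracks the count of `x`s modulo 5; the other (3 states) tracks how much of the suffix `yx` has currently been matched. Each combined state is a pair, one component from each; accept when both components accept.
15 states suffice.
          x    y  
>  S0     S1   S2 
   S1     S3   S4 
   S2     S5   S2 
   S3     S6   S7 
   S4     S8   S4 
   S5     S3   S4 
   S6     S9  S10 
   S7    S11   S7 
 * S8     S6   S7 
   S9     S0  S12 
   S10   S13  S10 
   S11    S9  S10 
   S12   S14  S12 
   S13    S0  S12 
   S14    S1   S2 
(> = start, * = accepting)

start=S0; accept=S8; S0-x>S1; S0-y>S2; S1-x>S3; S1-y>S4; S2-x>S5; S2-y>S2; S3-x>S6; S3-y>S7; S4-x>S8; S4-y>S4; S5-x>S3; S5-y>S4; S6-x>S9; S6-y>S10; S7-x>S11; S7-y>S7; S8-x>S6; S8-y>S7; S9-x>S0; S9-y>S12; S10-x>S13; S10-y>S10; S11-x>S9; S11-y>S10; S12-x>S14; S12-y>S12; S13-x>S0; S13-y>S12; S14-x>S1; S14-y>S2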